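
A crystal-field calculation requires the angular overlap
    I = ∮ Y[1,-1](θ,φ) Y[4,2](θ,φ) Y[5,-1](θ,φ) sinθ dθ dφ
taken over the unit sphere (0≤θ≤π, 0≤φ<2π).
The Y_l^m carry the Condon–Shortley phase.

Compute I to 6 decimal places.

-0.120286

Checks pass: Σm=0; 10 even; l₃=5∈[3,5].
(2·1+1)(2·4+1)(2·5+1) = 297
Δ: 0! 2! 8! / 11! → 1/495
sum: t=0:+1/576 = 1/576
3j²(1 4 5; 0 0 0) = Δ·Π!·Σ² = 5/99  (sign -1)
sum: t=0:+1/2880 = 1/2880
3j²(1 4 5; -1 2 -1) = Δ·Π!·Σ² = 2/165  (sign +1)
combine: 4πI² = 297·5/99·2/165 = 2/11
take √, sign -1: I = -0.12028562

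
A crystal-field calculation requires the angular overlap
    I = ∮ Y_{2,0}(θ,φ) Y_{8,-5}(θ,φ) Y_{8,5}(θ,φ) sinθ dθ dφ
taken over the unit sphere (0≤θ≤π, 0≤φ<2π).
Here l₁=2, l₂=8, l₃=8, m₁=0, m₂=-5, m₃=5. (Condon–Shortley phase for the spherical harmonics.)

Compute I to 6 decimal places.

0.006640

Checks pass: Σm=0; 18 even; l₃=8∈[6,10].
(2·2+1)(2·8+1)(2·8+1) = 1445
Δ: 2! 2! 14! / 19! → 1/348840
sum: t=0:+1/116121600 t=1:−1/25401600 t=2:+1/116121600 = -1/45158400
3j²(2 8 8; 0 0 0) = Δ·Π!·Σ² = 24/1615  (sign -1)
sum: t=0:+1/958003200 t=1:−1/958003200 t=2:+1/24908083200 = 1/24908083200
3j²(2 8 8; 0 -5 5) = Δ·Π!·Σ² = 1/38760  (sign -1)
combine: 4πI² = 1445·24/1615·1/38760 = 1/1805
take √, sign +1: I = 0.00663982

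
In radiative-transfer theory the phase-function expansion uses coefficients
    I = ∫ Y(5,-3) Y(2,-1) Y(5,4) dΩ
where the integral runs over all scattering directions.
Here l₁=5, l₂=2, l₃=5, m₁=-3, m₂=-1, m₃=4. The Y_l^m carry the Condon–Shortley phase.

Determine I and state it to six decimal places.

Checks pass: Σm=0; 12 even; l₃=5∈[3,7].
(2·5+1)(2·2+1)(2·5+1) = 605
Δ: 2! 8! 2! / 13! → 1/38610
sum: t=0:+1/2880 t=1:−1/576 t=2:+1/2880 = -1/960
3j²(5 2 5; 0 0 0) = Δ·Π!·Σ² = 10/429  (sign +1)
sum: t=0:+1/80640 t=1:−1/10080 = -1/11520
3j²(5 2 5; -3 -1 4) = Δ·Π!·Σ² = 49/1430  (sign +1)
combine: 4πI² = 605·10/429·49/1430 = 245/507
take √, sign +1: I = 0.19609844

0.196098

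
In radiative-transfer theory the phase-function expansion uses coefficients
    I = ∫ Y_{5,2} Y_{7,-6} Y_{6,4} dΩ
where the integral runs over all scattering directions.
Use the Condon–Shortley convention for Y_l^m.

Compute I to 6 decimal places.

0.020011

m-sum 0 ✓  L=18 even ✓  2≤6≤12 ✓
Π(2lᵢ+1) = 11×15×13 = 2145
triangle coeff Δ(5,7,6) = 1/174594420
Σ_t [1,5]: t=1:−1/4147200 t=2:+1/207360 t=3:−1/82944 t=4:+1/207360 t=5:−1/4147200 = -1/345600
(3j)²=420/46189 [(5 7 6; 0 0 0)], sign=-1
Σ_t [0,1]: t=0:+1/21772800 t=1:−1/19353600 = -1/174182400
(3j)²=1/3876 [(5 7 6; 2 -6 4)], sign=-1
⇒ 4πI² = 525/104329
I = (+1)√(525/104329/(4π)) = 0.02001116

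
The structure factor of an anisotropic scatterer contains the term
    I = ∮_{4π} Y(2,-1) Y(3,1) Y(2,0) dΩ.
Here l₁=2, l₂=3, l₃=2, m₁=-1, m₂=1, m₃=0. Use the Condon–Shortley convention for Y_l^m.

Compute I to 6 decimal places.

0.000000

L=7 odd ⇒ parity kills the (l;000) factor ⇒ I = 0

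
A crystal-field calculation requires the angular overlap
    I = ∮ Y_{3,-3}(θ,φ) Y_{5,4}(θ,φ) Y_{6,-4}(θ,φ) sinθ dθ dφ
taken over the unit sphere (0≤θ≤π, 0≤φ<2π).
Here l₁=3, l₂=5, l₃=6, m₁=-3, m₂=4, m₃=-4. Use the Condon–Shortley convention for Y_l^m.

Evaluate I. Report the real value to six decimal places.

0.000000

m-sum = -3 + 4 − 4 = -3 ≠ 0 ⇒ I = 0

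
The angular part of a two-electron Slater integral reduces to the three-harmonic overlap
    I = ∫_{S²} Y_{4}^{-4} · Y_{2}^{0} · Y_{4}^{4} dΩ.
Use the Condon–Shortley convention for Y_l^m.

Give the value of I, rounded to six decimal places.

Rules hold: Σm=0, L=10 even, 2≤4≤6.
N = 9·5·9 = 405
Δ = 2!·6!·2!/11! = 1/13860
Racah Σ t=0..2: t=0:+1/192 t=1:−1/36 t=2:+1/192 = -5/288
⇒ 3j(4 2 4; 0 0 0)² = 20/693, sgn -1
Racah Σ t=2..2: t=2:+1/2880 = 1/2880
⇒ 3j(4 2 4; -4 0 4)² = 28/495, sgn +1
4πI² = N·(3j₀)²·(3jₘ)² = 80/121
I = -1·√(0.661157/4π) = -0.22937568

-0.229376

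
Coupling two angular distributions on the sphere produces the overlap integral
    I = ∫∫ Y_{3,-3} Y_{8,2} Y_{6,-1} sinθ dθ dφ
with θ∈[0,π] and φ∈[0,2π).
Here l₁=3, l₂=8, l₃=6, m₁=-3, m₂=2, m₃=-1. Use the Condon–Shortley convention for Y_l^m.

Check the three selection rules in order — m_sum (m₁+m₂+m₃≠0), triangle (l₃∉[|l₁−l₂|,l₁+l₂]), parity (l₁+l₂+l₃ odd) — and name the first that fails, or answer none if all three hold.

m_sum

azimuthal sum: -3 + 2 − 1 = -2  ✗
5 ≤ 6 ≤ 11 (triangle on l)
L = 3 + 8 + 6 = 17 (odd)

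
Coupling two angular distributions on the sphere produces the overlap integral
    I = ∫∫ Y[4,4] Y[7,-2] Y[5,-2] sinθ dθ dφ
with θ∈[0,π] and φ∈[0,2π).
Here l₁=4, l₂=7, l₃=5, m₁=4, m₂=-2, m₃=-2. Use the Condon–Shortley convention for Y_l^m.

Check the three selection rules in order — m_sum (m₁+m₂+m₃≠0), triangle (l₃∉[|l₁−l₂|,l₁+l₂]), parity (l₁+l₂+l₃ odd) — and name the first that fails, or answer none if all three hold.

none

Σmᵢ = 0  ✓
l₃∈[|l₁−l₂|,l₁+l₂]=[3,11], have l₃=5  ✓
Σlᵢ = 16 ⇒ even  ✓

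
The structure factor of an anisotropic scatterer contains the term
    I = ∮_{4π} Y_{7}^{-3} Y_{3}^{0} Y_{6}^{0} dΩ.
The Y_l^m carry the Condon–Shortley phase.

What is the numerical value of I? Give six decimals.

0.000000

-3 + 0 + 0 = -3 ≠ 0: azimuthal integral kills it; I = 0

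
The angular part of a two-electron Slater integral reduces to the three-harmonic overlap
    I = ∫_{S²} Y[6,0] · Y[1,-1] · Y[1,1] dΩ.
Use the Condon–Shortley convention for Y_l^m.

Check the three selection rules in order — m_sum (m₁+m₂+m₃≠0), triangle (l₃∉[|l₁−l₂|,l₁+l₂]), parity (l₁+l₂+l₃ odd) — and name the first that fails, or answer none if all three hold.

triangle

Σmᵢ = 0  ✓
l₃∈[|l₁−l₂|,l₁+l₂]=[5,7], have l₃=1  ✗
Σlᵢ = 8 ⇒ even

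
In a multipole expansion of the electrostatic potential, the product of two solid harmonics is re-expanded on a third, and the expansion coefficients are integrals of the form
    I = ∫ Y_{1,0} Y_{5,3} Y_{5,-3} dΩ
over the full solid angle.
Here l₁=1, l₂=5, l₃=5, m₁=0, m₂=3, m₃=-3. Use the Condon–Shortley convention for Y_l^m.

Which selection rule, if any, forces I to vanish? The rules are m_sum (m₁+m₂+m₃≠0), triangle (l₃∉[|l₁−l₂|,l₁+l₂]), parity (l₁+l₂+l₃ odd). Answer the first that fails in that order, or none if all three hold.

parity

m₁+m₂+m₃ = 0 + 3 − 3 = 0  ✓
triangle: |1−5|=4 ≤ l₃=5 ≤ 1+5=6  ✓
parity: l₁+l₂+l₃ = 11 is odd  ✗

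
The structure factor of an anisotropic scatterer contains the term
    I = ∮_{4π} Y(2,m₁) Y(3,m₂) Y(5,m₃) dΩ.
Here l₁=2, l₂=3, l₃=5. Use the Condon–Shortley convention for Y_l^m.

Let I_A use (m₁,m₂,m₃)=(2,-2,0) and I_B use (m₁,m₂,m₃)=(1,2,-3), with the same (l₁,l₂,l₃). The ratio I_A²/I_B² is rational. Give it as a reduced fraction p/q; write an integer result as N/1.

5/112

l's match ⇒ only the (l;m) 3-j factors differ between A and B.
A: triangle coeff Δ(2,3,5) = 1/2310; Σ_t [0,0]: t=0:+1/2880 = 1/2880; (3j)²=1/462 [(2 3 5; 2 -2 0)], sign=-1
B: triangle coeff Δ(2,3,5) = 1/2310; Σ_t [0,0]: t=0:+1/720 = 1/720; (3j)²=8/165 [(2 3 5; 1 2 -3)], sign=+1
I_A²/I_B² = (1/462)/(8/165) = 5/112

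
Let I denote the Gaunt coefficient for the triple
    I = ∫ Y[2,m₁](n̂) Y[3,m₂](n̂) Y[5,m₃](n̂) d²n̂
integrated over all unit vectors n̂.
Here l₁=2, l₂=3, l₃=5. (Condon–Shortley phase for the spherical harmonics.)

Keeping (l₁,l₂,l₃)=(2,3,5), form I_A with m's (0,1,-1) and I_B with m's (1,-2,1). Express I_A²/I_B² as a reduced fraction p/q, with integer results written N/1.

l's match ⇒ only the (l;m) 3-j factors differ between A and B.
A: triangle coeff Δ(2,3,5) = 1/2310; Σ_t [0,0]: t=0:+1/192 = 1/192; (3j)²=3/77 [(2 3 5; 0 1 -1)], sign=+1
B: triangle coeff Δ(2,3,5) = 1/2310; Σ_t [0,0]: t=0:+1/720 = 1/720; (3j)²=4/385 [(2 3 5; 1 -2 1)], sign=+1
I_A²/I_B² = (3/77)/(4/385) = 15/4

15/4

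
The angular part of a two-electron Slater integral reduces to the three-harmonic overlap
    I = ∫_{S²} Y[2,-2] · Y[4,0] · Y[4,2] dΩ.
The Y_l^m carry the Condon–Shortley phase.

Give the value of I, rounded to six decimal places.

-0.190365

Checks pass: Σm=0; 10 even; l₃=4∈[2,6].
(2·2+1)(2·4+1)(2·4+1) = 405
Δ: 2! 2! 6! / 11! → 1/13860
sum: t=0:+1/192 t=1:−1/36 t=2:+1/192 = -5/288
3j²(2 4 4; 0 0 0) = Δ·Π!·Σ² = 20/693  (sign -1)
sum: t=2:+1/192 = 1/192
3j²(2 4 4; -2 0 2) = Δ·Π!·Σ² = 3/77  (sign +1)
combine: 4πI² = 405·20/693·3/77 = 2700/5929
take √, sign -1: I = -0.19036462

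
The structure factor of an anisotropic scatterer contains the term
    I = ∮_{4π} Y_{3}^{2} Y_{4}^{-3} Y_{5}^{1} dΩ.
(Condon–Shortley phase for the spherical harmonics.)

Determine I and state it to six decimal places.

0.160929

Rules hold: Σm=0, L=12 even, 1≤5≤7.
N = 7·9·11 = 693
Δ = 2!·4!·6!/13! = 1/180180
Racah Σ t=0..2: t=0:+1/576 t=1:−1/144 t=2:+1/576 = -1/288
⇒ 3j(3 4 5; 0 0 0)² = 20/1001, sgn +1
Racah Σ t=0..1: t=0:+1/1440 t=1:−1/17280 = 11/17280
⇒ 3j(3 4 5; 2 -3 1)² = 11/468, sgn +1
4πI² = N·(3j₀)²·(3jₘ)² = 55/169
I = +1·√(0.325444/4π) = 0.16092854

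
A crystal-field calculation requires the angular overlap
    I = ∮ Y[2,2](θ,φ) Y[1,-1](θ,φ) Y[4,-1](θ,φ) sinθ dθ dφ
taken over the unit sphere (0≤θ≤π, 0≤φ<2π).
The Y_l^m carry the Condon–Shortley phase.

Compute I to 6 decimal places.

triangle: need 1≤l₃≤3, have 4; I=0

0.000000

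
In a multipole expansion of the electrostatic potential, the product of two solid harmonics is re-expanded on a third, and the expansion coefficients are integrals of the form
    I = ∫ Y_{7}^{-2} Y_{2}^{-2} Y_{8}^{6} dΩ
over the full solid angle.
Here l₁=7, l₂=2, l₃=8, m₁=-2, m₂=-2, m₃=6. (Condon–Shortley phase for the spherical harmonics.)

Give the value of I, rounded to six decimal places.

0.000000

m-sum = -2 − 2 + 6 = 2 ≠ 0 ⇒ I = 0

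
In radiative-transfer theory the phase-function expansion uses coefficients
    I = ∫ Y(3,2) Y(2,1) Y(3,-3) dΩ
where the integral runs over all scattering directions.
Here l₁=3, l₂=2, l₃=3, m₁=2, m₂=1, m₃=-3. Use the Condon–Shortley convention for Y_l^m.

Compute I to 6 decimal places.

Checks pass: Σm=0; 8 even; l₃=3∈[1,5].
(2·3+1)(2·2+1)(2·3+1) = 245
Δ: 2! 4! 2! / 9! → 1/3780
sum: t=0:+1/24 t=1:−1/4 t=2:+1/24 = -1/6
3j²(3 2 3; 0 0 0) = Δ·Π!·Σ² = 4/105  (sign +1)
sum: t=1:−1/48 = -1/48
3j²(3 2 3; 2 1 -3) = Δ·Π!·Σ² = 5/84  (sign -1)
combine: 4πI² = 245·4/105·5/84 = 5/9
take √, sign -1: I = -0.21026104

-0.210261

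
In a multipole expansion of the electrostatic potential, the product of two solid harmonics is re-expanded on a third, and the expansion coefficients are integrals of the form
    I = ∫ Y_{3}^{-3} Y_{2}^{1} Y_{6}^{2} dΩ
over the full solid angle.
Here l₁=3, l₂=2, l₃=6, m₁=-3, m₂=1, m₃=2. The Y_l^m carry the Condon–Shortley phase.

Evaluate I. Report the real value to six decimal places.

0.000000

l₃=6 ∉ [1,5] — triangle fails ⇒ I = 0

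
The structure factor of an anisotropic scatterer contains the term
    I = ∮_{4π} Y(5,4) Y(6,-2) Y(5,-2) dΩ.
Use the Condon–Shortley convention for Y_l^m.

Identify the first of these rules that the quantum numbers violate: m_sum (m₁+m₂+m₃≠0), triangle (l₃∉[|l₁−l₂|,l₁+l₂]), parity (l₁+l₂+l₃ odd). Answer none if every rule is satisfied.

Σmᵢ = 0  ✓
l₃∈[|l₁−l₂|,l₁+l₂]=[1,11], have l₃=5  ✓
Σlᵢ = 16 ⇒ even  ✓

none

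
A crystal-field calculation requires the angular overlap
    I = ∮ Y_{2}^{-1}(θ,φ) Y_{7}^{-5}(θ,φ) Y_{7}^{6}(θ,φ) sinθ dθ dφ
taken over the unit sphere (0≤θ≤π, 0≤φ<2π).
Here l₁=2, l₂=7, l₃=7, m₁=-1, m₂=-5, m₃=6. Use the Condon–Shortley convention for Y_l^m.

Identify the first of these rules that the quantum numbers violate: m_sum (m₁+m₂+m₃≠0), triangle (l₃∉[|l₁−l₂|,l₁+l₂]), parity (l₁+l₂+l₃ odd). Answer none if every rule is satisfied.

azimuthal sum: -1 − 5 + 6 = 0  ✓
5 ≤ 7 ≤ 9 (triangle on l)  ✓
L = 2 + 7 + 7 = 16 (even)  ✓

none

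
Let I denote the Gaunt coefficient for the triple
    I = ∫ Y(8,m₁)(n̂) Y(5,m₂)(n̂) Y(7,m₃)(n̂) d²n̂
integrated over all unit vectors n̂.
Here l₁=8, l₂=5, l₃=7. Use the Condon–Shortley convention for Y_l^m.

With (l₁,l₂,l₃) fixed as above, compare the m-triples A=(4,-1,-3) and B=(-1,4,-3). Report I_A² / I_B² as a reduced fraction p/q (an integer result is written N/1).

l's match ⇒ only the (l;m) 3-j factors differ between A and B.
A: triangle coeff Δ(8,5,7) = 1/814773960; Σ_t [0,4]: t=0:+1/298598400 t=1:−1/21772800 t=2:+1/15482880 t=3:−1/78382080 t=4:+1/4180377600 = 17/1791590400; (3j)²=17/8892 [(8 5 7; 4 -1 -3)], sign=+1
B: triangle coeff Δ(8,5,7) = 1/814773960; Σ_t [5,6]: t=5:−1/49766400 t=6:+1/130636800 = -13/1045094400; (3j)²=39/3553 [(8 5 7; -1 4 -3)], sign=-1
I_A²/I_B² = (17/8892)/(39/3553) = 3179/18252

3179/18252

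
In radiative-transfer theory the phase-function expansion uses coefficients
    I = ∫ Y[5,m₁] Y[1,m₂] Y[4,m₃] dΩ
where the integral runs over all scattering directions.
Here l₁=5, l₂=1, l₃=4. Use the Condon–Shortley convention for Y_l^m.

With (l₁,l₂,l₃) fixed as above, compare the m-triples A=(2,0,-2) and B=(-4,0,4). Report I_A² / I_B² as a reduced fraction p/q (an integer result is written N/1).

7/3

Shared (l₁,l₂,l₃)=(5,1,4): N and (l;000)² cancel in I_A²/I_B².
A: Δ = 2!·8!·0!/11! = 1/495; Racah Σ t=1..1: t=1:−1/1440 = -1/1440; ⇒ 3j(5 1 4; 2 0 -2)² = 7/165, sgn -1
B: Δ = 2!·8!·0!/11! = 1/495; Racah Σ t=1..1: t=1:−1/40320 = -1/40320; ⇒ 3j(5 1 4; -4 0 4)² = 1/55, sgn -1
I_A²/I_B² = (7/165)/(1/55) = 7/3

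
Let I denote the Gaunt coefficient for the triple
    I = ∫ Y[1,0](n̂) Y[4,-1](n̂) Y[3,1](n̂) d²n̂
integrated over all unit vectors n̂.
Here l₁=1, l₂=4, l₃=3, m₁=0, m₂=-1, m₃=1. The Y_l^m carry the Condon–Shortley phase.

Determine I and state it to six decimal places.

-0.238414

Rules hold: Σm=0, L=8 even, 3≤3≤5.
N = 3·9·7 = 189
Δ = 2!·0!·6!/9! = 1/252
Racah Σ t=1..1: t=1:−1/36 = -1/36
⇒ 3j(1 4 3; 0 0 0)² = 4/63, sgn +1
Racah Σ t=1..1: t=1:−1/48 = -1/48
⇒ 3j(1 4 3; 0 -1 1)² = 5/84, sgn -1
4πI² = N·(3j₀)²·(3jₘ)² = 5/7
I = -1·√(0.714286/4π) = -0.23841361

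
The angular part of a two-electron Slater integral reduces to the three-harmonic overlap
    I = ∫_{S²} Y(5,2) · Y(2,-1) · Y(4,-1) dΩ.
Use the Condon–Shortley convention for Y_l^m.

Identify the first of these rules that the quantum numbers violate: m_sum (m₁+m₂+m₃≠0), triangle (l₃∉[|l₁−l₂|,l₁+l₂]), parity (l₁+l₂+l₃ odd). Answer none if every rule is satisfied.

m₁+m₂+m₃ = 2 − 1 − 1 = 0  ✓
triangle: |5−2|=3 ≤ l₃=4 ≤ 5+2=7  ✓
parity: l₁+l₂+l₃ = 11 is odd  ✗

parity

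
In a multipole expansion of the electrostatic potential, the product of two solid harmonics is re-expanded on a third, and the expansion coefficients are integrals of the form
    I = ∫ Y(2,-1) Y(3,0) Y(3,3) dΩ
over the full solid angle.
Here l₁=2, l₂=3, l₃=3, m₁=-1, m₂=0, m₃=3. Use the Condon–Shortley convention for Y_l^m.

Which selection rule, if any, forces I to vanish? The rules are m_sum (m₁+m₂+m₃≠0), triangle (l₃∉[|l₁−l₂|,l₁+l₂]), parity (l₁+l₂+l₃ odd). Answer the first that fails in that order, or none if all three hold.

Σmᵢ = 2  ✗
l₃∈[|l₁−l₂|,l₁+l₂]=[1,5], have l₃=3
Σlᵢ = 8 ⇒ even

m_sum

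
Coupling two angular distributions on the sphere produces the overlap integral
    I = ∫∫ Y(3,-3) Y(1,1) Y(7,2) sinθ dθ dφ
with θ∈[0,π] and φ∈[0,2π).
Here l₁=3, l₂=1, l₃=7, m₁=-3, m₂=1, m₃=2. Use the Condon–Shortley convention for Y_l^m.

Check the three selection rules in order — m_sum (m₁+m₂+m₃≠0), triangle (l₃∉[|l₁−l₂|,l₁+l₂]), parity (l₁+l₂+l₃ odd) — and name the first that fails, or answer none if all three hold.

triangle

azimuthal sum: -3 + 1 + 2 = 0  ✓
2 ≤ 7 ≤ 4 (triangle on l)  ✗
L = 3 + 1 + 7 = 11 (odd)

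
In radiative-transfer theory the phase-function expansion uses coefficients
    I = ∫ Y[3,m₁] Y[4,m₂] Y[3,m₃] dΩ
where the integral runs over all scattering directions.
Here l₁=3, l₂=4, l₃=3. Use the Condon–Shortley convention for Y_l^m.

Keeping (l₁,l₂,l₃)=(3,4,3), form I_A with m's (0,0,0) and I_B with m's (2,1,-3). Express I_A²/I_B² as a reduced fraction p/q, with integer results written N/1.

l's match ⇒ only the (l;m) 3-j factors differ between A and B.
A: triangle coeff Δ(3,4,3) = 1/34650; Σ_t [1,3]: t=1:−1/72 t=2:+1/16 t=3:−1/72 = 5/144; (3j)²=2/77 [(3 4 3; 0 0 0)], sign=-1
B: triangle coeff Δ(3,4,3) = 1/34650; Σ_t [1,1]: t=1:−1/288 = -1/288; (3j)²=5/231 [(3 4 3; 2 1 -3)], sign=-1
I_A²/I_B² = (2/77)/(5/231) = 6/5

6/5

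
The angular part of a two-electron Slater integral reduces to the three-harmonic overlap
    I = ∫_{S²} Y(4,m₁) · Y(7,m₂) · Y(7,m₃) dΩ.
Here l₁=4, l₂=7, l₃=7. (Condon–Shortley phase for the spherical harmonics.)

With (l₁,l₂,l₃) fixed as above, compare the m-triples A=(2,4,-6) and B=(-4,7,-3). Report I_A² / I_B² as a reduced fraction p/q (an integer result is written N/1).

Same 4,7,7: normalisation and zero-m 3j drop out of the ratio.
A: Δ: 4! 4! 10! / 19! → 1/58198140; sum: t=1:−1/130636800 t=2:+1/34836480 = 11/522547200; 3j²(4 7 7; 2 4 -6) = Δ·Π!·Σ² = 1331/81396  (sign -1)
B: Δ: 4! 4! 10! / 19! → 1/58198140; sum: t=4:+1/2090188800 = 1/2090188800; 3j²(4 7 7; -4 7 -3) = Δ·Π!·Σ² = 7/5814  (sign +1)
I_A²/I_B² = (1331/81396)/(7/5814) = 1331/98

1331/98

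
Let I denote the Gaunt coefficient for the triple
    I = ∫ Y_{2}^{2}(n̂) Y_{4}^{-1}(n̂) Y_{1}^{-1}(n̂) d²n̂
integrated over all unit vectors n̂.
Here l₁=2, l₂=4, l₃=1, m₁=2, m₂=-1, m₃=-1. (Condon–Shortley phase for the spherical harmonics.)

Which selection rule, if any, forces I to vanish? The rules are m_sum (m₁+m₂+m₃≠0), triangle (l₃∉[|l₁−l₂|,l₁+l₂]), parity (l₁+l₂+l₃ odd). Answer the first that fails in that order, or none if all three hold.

Σmᵢ = 0  ✓
l₃∈[|l₁−l₂|,l₁+l₂]=[2,6], have l₃=1  ✗
Σlᵢ = 7 ⇒ odd

triangle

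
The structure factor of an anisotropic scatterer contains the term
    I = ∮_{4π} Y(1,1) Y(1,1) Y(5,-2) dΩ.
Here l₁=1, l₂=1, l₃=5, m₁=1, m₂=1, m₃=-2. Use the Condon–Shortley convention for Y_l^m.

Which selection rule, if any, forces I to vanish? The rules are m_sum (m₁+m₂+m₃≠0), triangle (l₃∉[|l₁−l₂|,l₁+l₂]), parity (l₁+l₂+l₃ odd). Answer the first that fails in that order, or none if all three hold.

m₁+m₂+m₃ = 1 + 1 − 2 = 0  ✓
triangle: |1−1|=0 ≤ l₃=5 ≤ 1+1=2  ✗
parity: l₁+l₂+l₃ = 7 is odd

triangle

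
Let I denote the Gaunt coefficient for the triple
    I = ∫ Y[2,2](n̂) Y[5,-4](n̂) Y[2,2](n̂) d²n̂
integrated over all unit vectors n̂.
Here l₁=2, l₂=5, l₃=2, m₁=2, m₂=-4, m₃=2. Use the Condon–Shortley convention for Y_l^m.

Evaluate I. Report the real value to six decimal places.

triangle: need 3≤l₃≤7, have 2; I=0

0.000000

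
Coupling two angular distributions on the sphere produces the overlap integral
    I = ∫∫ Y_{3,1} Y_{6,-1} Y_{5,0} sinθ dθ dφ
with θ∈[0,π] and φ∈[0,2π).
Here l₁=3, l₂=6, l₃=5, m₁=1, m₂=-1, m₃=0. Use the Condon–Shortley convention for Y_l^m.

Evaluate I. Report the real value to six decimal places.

-0.077843

Checks pass: Σm=0; 14 even; l₃=5∈[3,9].
(2·3+1)(2·6+1)(2·5+1) = 1001
Δ: 4! 2! 8! / 15! → 1/675675
sum: t=1:−1/8640 t=2:+1/2304 t=3:−1/8640 = 7/34560
3j²(3 6 5; 0 0 0) = Δ·Π!·Σ² = 7/429  (sign -1)
sum: t=0:+1/34560 t=1:−1/3456 t=2:+1/5760 = -1/11520
3j²(3 6 5; 1 -1 0) = Δ·Π!·Σ² = 2/429  (sign +1)
combine: 4πI² = 1001·7/429·2/429 = 98/1287
take √, sign -1: I = -0.07784287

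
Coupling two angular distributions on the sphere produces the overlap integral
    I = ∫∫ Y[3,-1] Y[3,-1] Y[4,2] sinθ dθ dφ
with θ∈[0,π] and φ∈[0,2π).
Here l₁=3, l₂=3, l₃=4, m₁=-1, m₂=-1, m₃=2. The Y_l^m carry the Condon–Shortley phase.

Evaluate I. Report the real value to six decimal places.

0.162193

Rules hold: Σm=0, L=10 even, 0≤4≤6.
N = 7·7·9 = 441
Δ = 2!·4!·4!/11! = 1/34650
Racah Σ t=0..2: t=0:+1/72 t=1:−1/16 t=2:+1/72 = -5/144
⇒ 3j(3 3 4; 0 0 0)² = 2/77, sgn -1
Racah Σ t=0..2: t=0:+1/192 t=1:−1/36 t=2:+1/192 = -5/288
⇒ 3j(3 3 4; -1 -1 2)² = 20/693, sgn -1
4πI² = N·(3j₀)²·(3jₘ)² = 40/121
I = +1·√(0.330579/4π) = 0.16219310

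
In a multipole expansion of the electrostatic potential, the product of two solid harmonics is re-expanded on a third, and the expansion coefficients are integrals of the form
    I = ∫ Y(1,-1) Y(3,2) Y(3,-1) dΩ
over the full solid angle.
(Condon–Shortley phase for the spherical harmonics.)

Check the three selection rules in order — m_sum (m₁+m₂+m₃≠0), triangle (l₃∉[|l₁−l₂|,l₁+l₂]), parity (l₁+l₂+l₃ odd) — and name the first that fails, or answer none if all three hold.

parity

m₁+m₂+m₃ = -1 + 2 − 1 = 0  ✓
triangle: |1−3|=2 ≤ l₃=3 ≤ 1+3=4  ✓
parity: l₁+l₂+l₃ = 7 is odd  ✗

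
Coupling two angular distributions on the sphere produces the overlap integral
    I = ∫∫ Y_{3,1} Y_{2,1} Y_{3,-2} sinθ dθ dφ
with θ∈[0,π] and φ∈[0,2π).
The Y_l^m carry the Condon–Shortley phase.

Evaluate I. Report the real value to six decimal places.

0.162868

Rules hold: Σm=0, L=8 even, 1≤3≤5.
N = 7·5·7 = 245
Δ = 2!·4!·2!/9! = 1/3780
Racah Σ t=0..2: t=0:+1/24 t=1:−1/4 t=2:+1/24 = -1/6
⇒ 3j(3 2 3; 0 0 0)² = 4/105, sgn +1
Racah Σ t=1..2: t=1:−1/12 t=2:+1/48 = -1/16
⇒ 3j(3 2 3; 1 1 -2)² = 1/28, sgn +1
4πI² = N·(3j₀)²·(3jₘ)² = 1/3
I = +1·√(0.333333/4π) = 0.16286750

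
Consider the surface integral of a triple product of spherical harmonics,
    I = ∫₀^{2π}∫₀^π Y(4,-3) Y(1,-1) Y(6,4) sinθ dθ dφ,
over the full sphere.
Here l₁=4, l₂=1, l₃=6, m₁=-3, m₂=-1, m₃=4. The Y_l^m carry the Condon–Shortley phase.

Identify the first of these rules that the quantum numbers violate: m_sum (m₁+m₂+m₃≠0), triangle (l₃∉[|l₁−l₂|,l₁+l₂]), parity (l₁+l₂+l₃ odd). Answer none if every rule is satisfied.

triangle

Σmᵢ = 0  ✓
l₃∈[|l₁−l₂|,l₁+l₂]=[3,5], have l₃=6  ✗
Σlᵢ = 11 ⇒ odd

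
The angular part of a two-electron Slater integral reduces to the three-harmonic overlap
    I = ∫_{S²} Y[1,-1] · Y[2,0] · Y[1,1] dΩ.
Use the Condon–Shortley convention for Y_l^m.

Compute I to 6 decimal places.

0.126157

Checks pass: Σm=0; 4 even; l₃=1∈[1,3].
(2·1+1)(2·2+1)(2·1+1) = 45
Δ: 2! 0! 2! / 5! → 1/30
sum: t=1:−1/1 = -1/1
3j²(1 2 1; 0 0 0) = Δ·Π!·Σ² = 2/15  (sign +1)
sum: t=2:+1/4 = 1/4
3j²(1 2 1; -1 0 1) = Δ·Π!·Σ² = 1/30  (sign +1)
combine: 4πI² = 45·2/15·1/30 = 1/5
take √, sign +1: I = 0.12615663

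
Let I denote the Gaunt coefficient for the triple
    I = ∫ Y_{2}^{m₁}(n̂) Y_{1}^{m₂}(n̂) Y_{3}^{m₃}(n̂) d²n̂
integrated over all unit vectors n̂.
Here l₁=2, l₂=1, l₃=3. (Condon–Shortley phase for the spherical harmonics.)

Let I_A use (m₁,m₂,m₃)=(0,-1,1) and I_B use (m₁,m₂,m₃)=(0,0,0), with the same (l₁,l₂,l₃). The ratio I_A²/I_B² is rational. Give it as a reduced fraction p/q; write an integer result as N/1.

l's match ⇒ only the (l;m) 3-j factors differ between A and B.
A: triangle coeff Δ(2,1,3) = 1/105; Σ_t [0,0]: t=0:+1/8 = 1/8; (3j)²=2/35 [(2 1 3; 0 -1 1)], sign=+1
B: triangle coeff Δ(2,1,3) = 1/105; Σ_t [0,0]: t=0:+1/4 = 1/4; (3j)²=3/35 [(2 1 3; 0 0 0)], sign=-1
I_A²/I_B² = (2/35)/(3/35) = 2/3

2/3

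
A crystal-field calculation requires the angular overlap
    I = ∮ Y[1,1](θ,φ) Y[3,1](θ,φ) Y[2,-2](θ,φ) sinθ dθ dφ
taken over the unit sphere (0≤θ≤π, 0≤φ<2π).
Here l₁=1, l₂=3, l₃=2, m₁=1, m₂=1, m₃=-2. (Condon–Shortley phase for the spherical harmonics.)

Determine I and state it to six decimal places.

-0.082589

Checks pass: Σm=0; 6 even; l₃=2∈[2,4].
(2·1+1)(2·3+1)(2·2+1) = 105
Δ: 2! 0! 4! / 7! → 1/105
sum: t=1:−1/4 = -1/4
3j²(1 3 2; 0 0 0) = Δ·Π!·Σ² = 3/35  (sign -1)
sum: t=0:+1/48 = 1/48
3j²(1 3 2; 1 1 -2) = Δ·Π!·Σ² = 1/105  (sign +1)
combine: 4πI² = 105·3/35·1/105 = 3/35
take √, sign -1: I = -0.08258890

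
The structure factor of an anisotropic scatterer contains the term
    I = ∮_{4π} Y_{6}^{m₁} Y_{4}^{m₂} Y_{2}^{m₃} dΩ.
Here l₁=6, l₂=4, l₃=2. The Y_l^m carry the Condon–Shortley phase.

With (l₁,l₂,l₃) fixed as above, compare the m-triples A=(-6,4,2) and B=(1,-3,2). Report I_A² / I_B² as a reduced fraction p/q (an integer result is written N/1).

99/1

Same 6,4,2: normalisation and zero-m 3j drop out of the ratio.
A: Δ: 8! 4! 0! / 13! → 1/6435; sum: t=8:+1/967680 = 1/967680; 3j²(6 4 2; -6 4 2) = Δ·Π!·Σ² = 1/13  (sign +1)
B: Δ: 8! 4! 0! / 13! → 1/6435; sum: t=1:−1/120960 = -1/120960; 3j²(6 4 2; 1 -3 2) = Δ·Π!·Σ² = 1/1287  (sign -1)
I_A²/I_B² = (1/13)/(1/1287) = 99/1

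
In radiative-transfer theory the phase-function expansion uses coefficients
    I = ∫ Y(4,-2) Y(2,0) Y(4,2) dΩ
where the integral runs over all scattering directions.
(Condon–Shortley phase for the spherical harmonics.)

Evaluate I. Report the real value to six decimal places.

0.065536

m-sum 0 ✓  L=10 even ✓  2≤4≤6 ✓
Π(2lᵢ+1) = 9×5×9 = 405
triangle coeff Δ(4,2,4) = 1/13860
Σ_t [0,2]: t=0:+1/192 t=1:−1/36 t=2:+1/192 = -5/288
(3j)²=20/693 [(4 2 4; 0 0 0)], sign=-1
Σ_t [0,2]: t=0:+1/2880 t=1:−1/120 t=2:+1/192 = -1/360
(3j)²=16/3465 [(4 2 4; -2 0 2)], sign=-1
⇒ 4πI² = 320/5929
I = (+1)√(320/5929/(4π)) = 0.06553591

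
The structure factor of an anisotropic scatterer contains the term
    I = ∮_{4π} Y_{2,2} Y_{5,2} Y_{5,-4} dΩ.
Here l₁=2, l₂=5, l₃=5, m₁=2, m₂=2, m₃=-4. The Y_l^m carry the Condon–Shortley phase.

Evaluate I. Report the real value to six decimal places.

Rules hold: Σm=0, L=12 even, 3≤5≤7.
N = 5·11·11 = 605
Δ = 2!·2!·8!/13! = 1/38610
Racah Σ t=0..2: t=0:+1/2880 t=1:−1/576 t=2:+1/2880 = -1/960
⇒ 3j(2 5 5; 0 0 0)² = 10/429, sgn +1
Racah Σ t=0..0: t=0:+1/20160 = 1/20160
⇒ 3j(2 5 5; 2 2 -4)² = 12/715, sgn -1
4πI² = N·(3j₀)²·(3jₘ)² = 40/169
I = -1·√(0.236686/4π) = -0.13724032

-0.137240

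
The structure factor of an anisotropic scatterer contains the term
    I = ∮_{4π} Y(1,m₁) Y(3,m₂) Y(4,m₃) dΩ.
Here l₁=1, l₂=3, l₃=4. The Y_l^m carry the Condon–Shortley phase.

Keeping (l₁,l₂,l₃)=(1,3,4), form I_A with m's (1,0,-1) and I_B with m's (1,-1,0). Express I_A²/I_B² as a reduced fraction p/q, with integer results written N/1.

Shared (l₁,l₂,l₃)=(1,3,4): N and (l;000)² cancel in I_A²/I_B².
A: Δ = 0!·2!·6!/9! = 1/252; Racah Σ t=0..0: t=0:+1/72 = 1/72; ⇒ 3j(1 3 4; 1 0 -1)² = 5/126, sgn -1
B: Δ = 0!·2!·6!/9! = 1/252; Racah Σ t=0..0: t=0:+1/96 = 1/96; ⇒ 3j(1 3 4; 1 -1 0)² = 1/42, sgn +1
I_A²/I_B² = (5/126)/(1/42) = 5/3

5/3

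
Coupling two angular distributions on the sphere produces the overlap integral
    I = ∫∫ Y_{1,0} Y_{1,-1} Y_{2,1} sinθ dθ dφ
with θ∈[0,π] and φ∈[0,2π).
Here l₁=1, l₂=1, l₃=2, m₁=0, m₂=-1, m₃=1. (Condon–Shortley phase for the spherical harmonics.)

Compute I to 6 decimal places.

-0.218510

Checks pass: Σm=0; 4 even; l₃=2∈[0,2].
(2·1+1)(2·1+1)(2·2+1) = 45
Δ: 0! 2! 2! / 5! → 1/30
sum: t=0:+1/1 = 1/1
3j²(1 1 2; 0 0 0) = Δ·Π!·Σ² = 2/15  (sign +1)
sum: t=0:+1/2 = 1/2
3j²(1 1 2; 0 -1 1) = Δ·Π!·Σ² = 1/10  (sign -1)
combine: 4πI² = 45·2/15·1/10 = 3/5
take √, sign -1: I = -0.21850969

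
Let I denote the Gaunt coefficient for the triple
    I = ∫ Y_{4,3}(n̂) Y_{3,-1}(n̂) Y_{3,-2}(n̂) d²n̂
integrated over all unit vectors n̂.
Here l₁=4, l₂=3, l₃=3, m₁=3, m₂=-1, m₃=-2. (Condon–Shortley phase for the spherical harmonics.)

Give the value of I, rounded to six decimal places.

-0.095955

Checks pass: Σm=0; 10 even; l₃=3∈[1,7].
(2·4+1)(2·3+1)(2·3+1) = 441
Δ: 4! 4! 2! / 11! → 1/34650
sum: t=1:−1/72 t=2:+1/16 t=3:−1/72 = 5/144
3j²(4 3 3; 0 0 0) = Δ·Π!·Σ² = 2/77  (sign -1)
sum: t=0:+1/288 t=1:−1/144 = -1/288
3j²(4 3 3; 3 -1 -2) = Δ·Π!·Σ² = 1/99  (sign +1)
combine: 4πI² = 441·2/77·1/99 = 14/121
take √, sign -1: I = -0.09595473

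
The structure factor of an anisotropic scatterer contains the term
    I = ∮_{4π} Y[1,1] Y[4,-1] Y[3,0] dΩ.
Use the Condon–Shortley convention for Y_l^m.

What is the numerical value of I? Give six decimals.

-0.194664

Rules hold: Σm=0, L=8 even, 3≤3≤5.
N = 3·9·7 = 189
Δ = 2!·0!·6!/9! = 1/252
Racah Σ t=1..1: t=1:−1/36 = -1/36
⇒ 3j(1 4 3; 0 0 0)² = 4/63, sgn +1
Racah Σ t=0..0: t=0:+1/72 = 1/72
⇒ 3j(1 4 3; 1 -1 0)² = 5/126, sgn -1
4πI² = N·(3j₀)²·(3jₘ)² = 10/21
I = -1·√(0.47619/4π) = -0.19466390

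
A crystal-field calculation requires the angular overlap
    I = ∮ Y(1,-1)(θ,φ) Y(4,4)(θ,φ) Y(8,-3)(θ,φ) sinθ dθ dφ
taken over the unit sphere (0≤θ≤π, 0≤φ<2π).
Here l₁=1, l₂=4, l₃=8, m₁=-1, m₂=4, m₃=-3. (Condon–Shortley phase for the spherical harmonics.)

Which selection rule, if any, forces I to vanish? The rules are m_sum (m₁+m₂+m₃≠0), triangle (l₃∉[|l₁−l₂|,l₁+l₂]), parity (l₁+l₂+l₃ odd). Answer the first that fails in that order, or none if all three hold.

Σmᵢ = 0  ✓
l₃∈[|l₁−l₂|,l₁+l₂]=[3,5], have l₃=8  ✗
Σlᵢ = 13 ⇒ odd

triangle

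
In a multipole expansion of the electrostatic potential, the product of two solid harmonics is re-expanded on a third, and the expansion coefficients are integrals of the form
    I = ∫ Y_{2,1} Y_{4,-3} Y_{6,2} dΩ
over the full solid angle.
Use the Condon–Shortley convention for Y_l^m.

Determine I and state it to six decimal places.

Rules hold: Σm=0, L=12 even, 2≤6≤6.
N = 5·9·13 = 585
Δ = 0!·4!·8!/13! = 1/6435
Racah Σ t=0..0: t=0:+1/2304 = 1/2304
⇒ 3j(2 4 6; 0 0 0)² = 5/143, sgn +1
Racah Σ t=0..0: t=0:+1/30240 = 1/30240
⇒ 3j(2 4 6; 1 -3 2)² = 32/6435, sgn +1
4πI² = N·(3j₀)²·(3jₘ)² = 160/1573
I = +1·√(0.101716/4π) = 0.08996855

0.089969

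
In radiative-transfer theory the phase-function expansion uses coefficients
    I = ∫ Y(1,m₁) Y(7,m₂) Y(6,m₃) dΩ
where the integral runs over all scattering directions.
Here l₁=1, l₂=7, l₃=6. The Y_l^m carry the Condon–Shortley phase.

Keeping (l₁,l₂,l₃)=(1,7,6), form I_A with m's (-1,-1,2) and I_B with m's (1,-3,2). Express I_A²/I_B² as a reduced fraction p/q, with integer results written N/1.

Shared (l₁,l₂,l₃)=(1,7,6): N and (l;000)² cancel in I_A²/I_B².
A: Δ = 2!·0!·12!/15! = 1/1365; Racah Σ t=2..2: t=2:+1/1935360 = 1/1935360; ⇒ 3j(1 7 6; -1 -1 2)² = 1/91, sgn +1
B: Δ = 2!·0!·12!/15! = 1/1365; Racah Σ t=0..0: t=0:+1/1935360 = 1/1935360; ⇒ 3j(1 7 6; 1 -3 2)² = 3/91, sgn +1
I_A²/I_B² = (1/91)/(3/91) = 1/3

1/3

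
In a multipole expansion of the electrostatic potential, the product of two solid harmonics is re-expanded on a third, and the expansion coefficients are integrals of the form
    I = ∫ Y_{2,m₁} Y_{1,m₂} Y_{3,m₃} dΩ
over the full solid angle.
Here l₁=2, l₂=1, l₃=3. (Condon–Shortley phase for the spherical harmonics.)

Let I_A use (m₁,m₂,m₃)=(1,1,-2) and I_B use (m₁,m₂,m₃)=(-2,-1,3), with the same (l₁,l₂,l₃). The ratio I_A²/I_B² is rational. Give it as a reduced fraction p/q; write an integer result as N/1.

2/3

l's match ⇒ only the (l;m) 3-j factors differ between A and B.
A: triangle coeff Δ(2,1,3) = 1/105; Σ_t [0,0]: t=0:+1/12 = 1/12; (3j)²=2/21 [(2 1 3; 1 1 -2)], sign=-1
B: triangle coeff Δ(2,1,3) = 1/105; Σ_t [0,0]: t=0:+1/48 = 1/48; (3j)²=1/7 [(2 1 3; -2 -1 3)], sign=+1
I_A²/I_B² = (2/21)/(1/7) = 2/3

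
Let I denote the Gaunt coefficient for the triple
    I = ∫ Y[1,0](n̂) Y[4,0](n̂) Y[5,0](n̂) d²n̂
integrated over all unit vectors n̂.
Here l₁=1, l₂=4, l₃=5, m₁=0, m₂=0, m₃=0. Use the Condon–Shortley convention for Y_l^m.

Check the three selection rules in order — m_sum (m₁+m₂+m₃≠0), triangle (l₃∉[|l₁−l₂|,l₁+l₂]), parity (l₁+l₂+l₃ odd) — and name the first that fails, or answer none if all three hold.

azimuthal sum: 0 + 0 + 0 = 0  ✓
3 ≤ 5 ≤ 5 (triangle on l)  ✓
L = 1 + 4 + 5 = 10 (even)  ✓

none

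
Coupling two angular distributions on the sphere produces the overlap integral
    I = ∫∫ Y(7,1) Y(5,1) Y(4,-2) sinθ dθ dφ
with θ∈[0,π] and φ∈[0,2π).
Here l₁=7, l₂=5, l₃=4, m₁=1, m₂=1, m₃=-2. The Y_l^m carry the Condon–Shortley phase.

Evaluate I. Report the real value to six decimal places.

m-sum 0 ✓  L=16 even ✓  2≤4≤12 ✓
Π(2lᵢ+1) = 15×11×9 = 1485
triangle coeff Δ(7,5,4) = 1/6126120
Σ_t [3,5]: t=3:−1/69120 t=4:+1/20736 t=5:−1/69120 = 1/51840
(3j)²=280/21879 [(7 5 4; 0 0 0)], sign=+1
Σ_t [4,6]: t=4:+1/55296 t=5:−1/86400 t=6:+1/2073600 = 29/4147200
(3j)²=841/145860 [(7 5 4; 1 1 -2)], sign=+1
⇒ 4πI² = 58870/537251
I = (+1)√(58870/537251/(4π)) = 0.09337991

0.093380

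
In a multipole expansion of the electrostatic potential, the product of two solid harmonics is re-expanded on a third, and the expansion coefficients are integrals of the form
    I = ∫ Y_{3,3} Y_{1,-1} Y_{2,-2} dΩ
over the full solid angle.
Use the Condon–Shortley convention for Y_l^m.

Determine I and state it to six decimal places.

Rules hold: Σm=0, L=6 even, 2≤2≤4.
N = 7·3·5 = 105
Δ = 2!·4!·0!/7! = 1/105
Racah Σ t=1..1: t=1:−1/4 = -1/4
⇒ 3j(3 1 2; 0 0 0)² = 3/35, sgn -1
Racah Σ t=0..0: t=0:+1/48 = 1/48
⇒ 3j(3 1 2; 3 -1 -2)² = 1/7, sgn +1
4πI² = N·(3j₀)²·(3jₘ)² = 9/7
I = -1·√(1.28571/4π) = -0.31986543

-0.319865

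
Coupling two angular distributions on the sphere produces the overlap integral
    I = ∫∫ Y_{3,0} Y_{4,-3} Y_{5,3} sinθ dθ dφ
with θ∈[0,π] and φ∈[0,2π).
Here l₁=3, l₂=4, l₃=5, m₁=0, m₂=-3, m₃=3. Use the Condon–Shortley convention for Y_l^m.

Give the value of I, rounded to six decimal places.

Checks pass: Σm=0; 12 even; l₃=5∈[1,7].
(2·3+1)(2·4+1)(2·5+1) = 693
Δ: 2! 4! 6! / 13! → 1/180180
sum: t=0:+1/576 t=1:−1/144 t=2:+1/576 = -1/288
3j²(3 4 5; 0 0 0) = Δ·Π!·Σ² = 20/1001  (sign +1)
sum: t=0:+1/1440 t=1:−1/2880 = 1/2880
3j²(3 4 5; 0 -3 3) = Δ·Π!·Σ² = 7/715  (sign +1)
combine: 4πI² = 693·20/1001·7/715 = 252/1859
take √, sign +1: I = 0.10386175

0.103862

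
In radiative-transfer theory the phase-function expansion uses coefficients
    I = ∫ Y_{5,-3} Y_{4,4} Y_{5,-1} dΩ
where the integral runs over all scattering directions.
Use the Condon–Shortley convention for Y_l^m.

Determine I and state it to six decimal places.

Checks pass: Σm=0; 14 even; l₃=5∈[1,9].
(2·5+1)(2·4+1)(2·5+1) = 1089
Δ: 4! 6! 4! / 15! → 1/3153150
sum: t=0:+1/69120 t=1:−1/1728 t=2:+1/576 t=3:−1/1728 t=4:+1/69120 = 7/11520
3j²(5 4 5; 0 0 0) = Δ·Π!·Σ² = 2/143  (sign -1)
sum: t=4:+1/27648 = 1/27648
3j²(5 4 5; -3 4 -1) = Δ·Π!·Σ² = 10/429  (sign +1)
combine: 4πI² = 1089·2/143·10/429 = 60/169
take √, sign -1: I = -0.16808437

-0.168084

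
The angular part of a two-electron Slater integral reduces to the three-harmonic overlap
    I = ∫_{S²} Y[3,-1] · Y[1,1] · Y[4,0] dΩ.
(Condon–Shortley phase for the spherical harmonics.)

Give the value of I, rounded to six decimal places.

m-sum 0 ✓  L=8 even ✓  2≤4≤4 ✓
Π(2lᵢ+1) = 7×3×9 = 189
triangle coeff Δ(3,1,4) = 1/252
Σ_t [0,0]: t=0:+1/36 = 1/36
(3j)²=4/63 [(3 1 4; 0 0 0)], sign=+1
Σ_t [0,0]: t=0:+1/96 = 1/96
(3j)²=1/42 [(3 1 4; -1 1 0)], sign=+1
⇒ 4πI² = 2/7
I = (+1)√(2/7/(4π)) = 0.15078601

0.150786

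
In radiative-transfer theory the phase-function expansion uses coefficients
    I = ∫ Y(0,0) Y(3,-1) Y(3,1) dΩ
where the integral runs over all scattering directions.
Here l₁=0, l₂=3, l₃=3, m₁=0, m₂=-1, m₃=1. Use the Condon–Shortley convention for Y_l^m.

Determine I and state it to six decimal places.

-0.282095

m-sum 0 ✓  L=6 even ✓  3≤3≤3 ✓
Π(2lᵢ+1) = 1×7×7 = 49
triangle coeff Δ(0,3,3) = 1/7
Σ_t [0,0]: t=0:+1/36 = 1/36
(3j)²=1/7 [(0 3 3; 0 0 0)], sign=-1
Σ_t [0,0]: t=0:+1/48 = 1/48
(3j)²=1/7 [(0 3 3; 0 -1 1)], sign=+1
⇒ 4πI² = 1/1
I = (-1)√(1/1/(4π)) = -0.28209479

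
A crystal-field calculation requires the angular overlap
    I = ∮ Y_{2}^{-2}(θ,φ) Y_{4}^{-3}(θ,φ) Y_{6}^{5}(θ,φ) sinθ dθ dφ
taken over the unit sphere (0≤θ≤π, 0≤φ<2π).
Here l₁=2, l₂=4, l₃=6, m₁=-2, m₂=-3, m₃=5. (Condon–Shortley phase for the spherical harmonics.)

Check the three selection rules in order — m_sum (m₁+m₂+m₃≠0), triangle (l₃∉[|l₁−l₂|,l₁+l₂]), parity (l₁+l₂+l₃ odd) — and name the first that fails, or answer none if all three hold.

none

m₁+m₂+m₃ = -2 − 3 + 5 = 0  ✓
triangle: |2−4|=2 ≤ l₃=6 ≤ 2+4=6  ✓
parity: l₁+l₂+l₃ = 12 is even  ✓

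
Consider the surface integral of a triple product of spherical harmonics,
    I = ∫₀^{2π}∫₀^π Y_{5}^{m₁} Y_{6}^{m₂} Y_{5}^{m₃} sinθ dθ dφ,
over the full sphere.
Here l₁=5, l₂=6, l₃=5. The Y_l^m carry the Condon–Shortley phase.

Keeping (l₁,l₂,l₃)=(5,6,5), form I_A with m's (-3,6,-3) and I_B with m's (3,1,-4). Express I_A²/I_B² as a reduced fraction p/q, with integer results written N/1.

16/11

Same 5,6,5: normalisation and zero-m 3j drop out of the ratio.
A: Δ: 6! 4! 6! / 17! → 1/28588560; sum: t=6:+1/2073600 = 1/2073600; 3j²(5 6 5; -3 6 -3) = Δ·Π!·Σ² = 28/1105  (sign +1)
B: Δ: 6! 4! 6! / 17! → 1/28588560; sum: t=1:−1/518400 t=2:+1/138240 = 11/2073600; 3j²(5 6 5; 3 1 -4) = Δ·Π!·Σ² = 77/4420  (sign -1)
I_A²/I_B² = (28/1105)/(77/4420) = 16/11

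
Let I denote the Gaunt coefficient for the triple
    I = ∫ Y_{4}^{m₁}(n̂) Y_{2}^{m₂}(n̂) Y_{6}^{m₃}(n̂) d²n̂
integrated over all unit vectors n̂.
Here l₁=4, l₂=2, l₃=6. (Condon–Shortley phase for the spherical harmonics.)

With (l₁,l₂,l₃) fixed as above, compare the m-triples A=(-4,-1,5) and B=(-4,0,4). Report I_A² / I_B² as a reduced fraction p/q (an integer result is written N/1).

11/3

l's match ⇒ only the (l;m) 3-j factors differ between A and B.
A: triangle coeff Δ(4,2,6) = 1/6435; Σ_t [0,0]: t=0:+1/241920 = 1/241920; (3j)²=1/39 [(4 2 6; -4 -1 5)], sign=-1
B: triangle coeff Δ(4,2,6) = 1/6435; Σ_t [0,0]: t=0:+1/161280 = 1/161280; (3j)²=1/143 [(4 2 6; -4 0 4)], sign=+1
I_A²/I_B² = (1/39)/(1/143) = 11/3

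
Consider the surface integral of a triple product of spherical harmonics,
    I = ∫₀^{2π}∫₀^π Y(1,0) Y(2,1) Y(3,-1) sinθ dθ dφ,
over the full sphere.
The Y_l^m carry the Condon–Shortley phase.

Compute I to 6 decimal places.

-0.233597

Rules hold: Σm=0, L=6 even, 1≤3≤3.
N = 3·5·7 = 105
Δ = 0!·2!·4!/7! = 1/105
Racah Σ t=0..0: t=0:+1/4 = 1/4
⇒ 3j(1 2 3; 0 0 0)² = 3/35, sgn -1
Racah Σ t=0..0: t=0:+1/6 = 1/6
⇒ 3j(1 2 3; 0 1 -1)² = 8/105, sgn +1
4πI² = N·(3j₀)²·(3jₘ)² = 24/35
I = -1·√(0.685714/4π) = -0.23359668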